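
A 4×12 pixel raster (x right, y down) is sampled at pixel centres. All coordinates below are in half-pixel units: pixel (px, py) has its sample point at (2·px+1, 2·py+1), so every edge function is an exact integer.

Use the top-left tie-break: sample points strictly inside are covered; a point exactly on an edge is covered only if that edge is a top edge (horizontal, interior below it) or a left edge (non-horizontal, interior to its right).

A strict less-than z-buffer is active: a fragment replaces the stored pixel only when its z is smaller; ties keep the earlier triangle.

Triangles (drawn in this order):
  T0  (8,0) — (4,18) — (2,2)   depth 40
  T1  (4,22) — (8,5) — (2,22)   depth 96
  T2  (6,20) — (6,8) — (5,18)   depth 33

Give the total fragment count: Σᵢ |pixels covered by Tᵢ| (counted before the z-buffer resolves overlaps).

T0:
  2·area = 100
  edge (8, 0)→(4, 18): d=(-4,18) right/bottom  bias=-1
  edge (4, 18)→(2, 2): d=(-2,-16) top-left  bias=+0
  edge (2, 2)→(8, 0): d=(6,-2) top-left  bias=+0
    (2,0)@(5, 1): e=[50,50,0] → █  [on edge]
    (3,0)@(7, 1): e=[14,82,4] → █
    (1,1)@(3, 3): e=[78,14,8] → █
    (1,2)@(3, 5): e=[70,10,20] → █
    (3,2)@(7, 5): e=[-2,74,28] → ·
    (1,3)@(3, 7): e=[62,6,32] → █
    (3,3)@(7, 7): e=[-10,70,40] → ·
    (1,4)@(3, 9): e=[54,2,44] → █
    (3,4)@(7, 9): e=[-18,66,52] → ·
    (1,5)@(3, 11): e=[46,-2,56] → ·
    (2,5)@(5, 11): e=[10,30,60] → █
    (3,5)@(7, 11): e=[-26,62,64] → ·
  covered (13 px):
    · · █ █
    · █ █ █
    · █ █ ·
    · █ █ ·
    · █ █ ·
    · · █ ·
    · · █ ·
    · · · ·
    · · · ·
    · · · ·
    · · · ·
    · · · ·
T1:
  2·area = 34  (B↔C swapped to make it positive)
  edge (4, 22)→(2, 22): d=(-2,0) right/bottom  bias=-1
  edge (2, 22)→(8, 5): d=(6,-17) top-left  bias=+0
  edge (8, 5)→(4, 22): d=(-4,17) right/bottom  bias=-1
    (3,4)@(7, 9): e=[26,7,1] → █
    (3,5)@(7, 11): e=[22,19,-7] → ·
    (2,7)@(5, 15): e=[14,9,11] → █
    (3,7)@(7, 15): e=[14,43,-23] → ·
    (2,8)@(5, 17): e=[10,21,3] → █
    (3,8)@(7, 17): e=[10,55,-31] → ·
    (2,9)@(5, 19): e=[6,33,-5] → ·
    (1,10)@(3, 21): e=[2,11,21] → █
    (2,10)@(5, 21): e=[2,45,-13] → ·
    (1,11)@(3, 23): e=[-2,23,13] → ·
  covered (4 px):
    · · · ·
    · · · ·
    · · · ·
    · · · ·
    · · · █
    · · · ·
    · · · ·
    · · █ ·
    · · █ ·
    · · · ·
    · █ · ·
    · · · ·
T2:
  2·area = 12  (B↔C swapped to make it positive)
  edge (6, 20)→(5, 18): d=(-1,-2) top-left  bias=+0
  edge (5, 18)→(6, 8): d=(1,-10) top-left  bias=+0
  edge (6, 8)→(6, 20): d=(0,12) right/bottom  bias=-1
  covered (0 px):
    · · · ·
    · · · ·
    · · · ·
    · · · ·
    · · · ·
    · · · ·
    · · · ·
    · · · ·
    · · · ·
    · · · ·
    · · · ·
    · · · ·

Final: 17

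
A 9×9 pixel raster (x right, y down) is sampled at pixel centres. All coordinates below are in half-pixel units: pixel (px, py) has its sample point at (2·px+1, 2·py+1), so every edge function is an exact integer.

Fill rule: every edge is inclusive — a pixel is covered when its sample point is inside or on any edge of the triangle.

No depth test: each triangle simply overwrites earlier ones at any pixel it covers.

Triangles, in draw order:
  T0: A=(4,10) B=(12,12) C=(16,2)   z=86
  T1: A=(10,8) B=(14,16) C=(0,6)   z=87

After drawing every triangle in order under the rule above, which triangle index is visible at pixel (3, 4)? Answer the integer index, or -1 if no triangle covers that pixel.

T0:
  2·area = 88  (B↔C swapped to make it positive)
  edge (4, 10)→(16, 2): d=(12,-8) inclusive
  edge (16, 2)→(12, 12): d=(-4,10) inclusive
  edge (12, 12)→(4, 10): d=(-8,-2) inclusive
    (7,1)@(15, 3): e=[4,6,78] → █
    (8,1)@(17, 3): e=[20,-14,82] → ·
    (6,2)@(13, 5): e=[12,18,58] → █
    (7,2)@(15, 5): e=[28,-2,62] → ·
    (4,3)@(9, 7): e=[4,50,34] → █
    (5,3)@(11, 7): e=[20,30,38] → █
    (7,3)@(15, 7): e=[52,-10,46] → ·
    (3,4)@(7, 9): e=[12,62,14] → █
    (7,4)@(15, 9): e=[76,-18,30] → ·
    (3,5)@(7, 11): e=[36,54,-2] → ·
    (4,5)@(9, 11): e=[52,34,2] → █
    (6,5)@(13, 11): e=[84,-6,10] → ·
  covered (11 px):
    · · · · · · · · ·
    · · · · · · · █ ·
    · · · · · · █ · ·
    · · · · █ █ █ · ·
    · · · █ █ █ █ · ·
    · · · · █ █ · · ·
    · · · · · · · · ·
    · · · · · · · · ·
    · · · · · · · · ·
T1:
  2·area = 72
  edge (10, 8)→(14, 16): d=(4,8) inclusive
  edge (14, 16)→(0, 6): d=(-14,-10) inclusive
  edge (0, 6)→(10, 8): d=(10,2) inclusive
    (1,3)@(3, 7): e=[52,16,4] → █
    (2,3)@(5, 7): e=[36,36,0] → █  [on edge]
    (3,3)@(7, 7): e=[20,56,-4] → ·
    (1,4)@(3, 9): e=[60,-12,24] → ·
    (2,4)@(5, 9): e=[44,8,20] → █
    (3,4)@(7, 9): e=[28,28,16] → █
    (4,4)@(9, 9): e=[12,48,12] → █
    (5,4)@(11, 9): e=[-4,68,8] → ·
    (7,4)@(15, 9): e=[-36,108,0] → ·  [on edge]
    (2,5)@(5, 11): e=[52,-20,40] → ·
    (3,5)@(7, 11): e=[36,0,36] → █  [on edge]
    (5,5)@(11, 11): e=[4,40,28] → █
  covered (10 px):
    · · · · · · · · ·
    · · · · · · · · ·
    · · · · · · · · ·
    · █ █ · · · · · ·
    · · █ █ █ · · · ·
    · · · █ █ █ · · ·
    · · · · · █ · · ·
    · · · · · · █ · ·
    · · · · · · · · ·

Z-buffer (winner per pixel, '.' = empty):
  . . . . . . . . .
  . . . . . . . 0 .
  . . . . . . 0 . .
  . 1 1 . 0 0 0 . .
  . . 1 1 1 0 0 . .
  . . . 1 1 1 . . .
  . . . . . 1 . . .
  . . . . . . 1 . .
  . . . . . . . . .

Final: 1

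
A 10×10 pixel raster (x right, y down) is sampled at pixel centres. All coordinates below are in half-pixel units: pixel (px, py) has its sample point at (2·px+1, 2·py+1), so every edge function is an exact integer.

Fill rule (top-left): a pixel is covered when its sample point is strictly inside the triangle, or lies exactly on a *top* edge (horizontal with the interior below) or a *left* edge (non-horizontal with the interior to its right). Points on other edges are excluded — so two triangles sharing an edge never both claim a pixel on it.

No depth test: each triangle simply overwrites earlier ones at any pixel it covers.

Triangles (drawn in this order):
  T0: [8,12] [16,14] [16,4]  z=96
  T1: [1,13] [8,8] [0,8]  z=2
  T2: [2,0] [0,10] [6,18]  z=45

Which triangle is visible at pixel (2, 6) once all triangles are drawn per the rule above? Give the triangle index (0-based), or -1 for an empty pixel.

T0:
  2·area = 80  (B↔C swapped to make it positive)
  edge (8, 12)→(16, 4): d=(8,-8) top-left  bias=+0
  edge (16, 4)→(16, 14): d=(0,10) right/bottom  bias=-1
  edge (16, 14)→(8, 12): d=(-8,-2) top-left  bias=+0
    (9,0)@(19, 1): e=[0,-30,110] → .  [on edge]
    (8,1)@(17, 3): e=[0,-10,90] → .  [on edge]
    (7,2)@(15, 5): e=[0,10,70] → X  [on edge]
    (8,2)@(17, 5): e=[16,-10,74] → .
    (6,3)@(13, 7): e=[0,30,50] → X  [on edge]
    (8,3)@(17, 7): e=[32,-10,58] → .
    (5,4)@(11, 9): e=[0,50,30] → X  [on edge]
    (8,4)@(17, 9): e=[48,-10,42] → .
    (4,5)@(9, 11): e=[0,70,10] → X  [on edge]
    (8,5)@(17, 11): e=[64,-10,26] → .
    (3,6)@(7, 13): e=[0,90,-10] → .  [on edge]
    (4,6)@(9, 13): e=[16,70,-6] → .
    (2,7)@(5, 15): e=[0,110,-30] → .  [on edge]
    (1,8)@(3, 17): e=[0,130,-50] → .  [on edge]
    (0,9)@(1, 19): e=[0,150,-70] → .  [on edge]
  covered (12 px):
    . . . . . . . . . .
    . . . . . . . . . .
    . . . . . . . X . .
    . . . . . . X X . .
    . . . . . X X X . .
    . . . . X X X X . .
    . . . . . . X X . .
    . . . . . . . . . .
    . . . . . . . . . .
    . . . . . . . . . .
T1:
  2·area = 40  (B↔C swapped to make it positive)
  edge (1, 13)→(0, 8): d=(-1,-5) top-left  bias=+0
  edge (0, 8)→(8, 8): d=(8,0) top-left  bias=+0
  edge (8, 8)→(1, 13): d=(-7,5) right/bottom  bias=-1
    (7,1)@(15, 3): e=[80,-40,0] → .  [on edge]
    (0,4)@(1, 9): e=[4,8,28] → X
    (1,4)@(3, 9): e=[14,8,18] → X
    (2,4)@(5, 9): e=[24,8,8] → X
    (3,4)@(7, 9): e=[34,8,-2] → .
    (0,5)@(1, 11): e=[2,24,14] → X
    (2,5)@(5, 11): e=[22,24,-6] → .
    (0,6)@(1, 13): e=[0,40,0] → .  [on edge]
    (1,6)@(3, 13): e=[10,40,-10] → .
  covered (5 px):
    . . . . . . . . . .
    . . . . . . . . . .
    . . . . . . . . . .
    . . . . . . . . . .
    X X X . . . . . . .
    X X . . . . . . . .
    . . . . . . . . . .
    . . . . . . . . . .
    . . . . . . . . . .
    . . . . . . . . . .
T2:
  2·area = 76  (B↔C swapped to make it positive)
  edge (2, 0)→(6, 18): d=(4,18) right/bottom  bias=-1
  edge (6, 18)→(0, 10): d=(-6,-8) top-left  bias=+0
  edge (0, 10)→(2, 0): d=(2,-10) top-left  bias=+0
    (0,2)@(1, 5): e=[38,38,0] → X  [on edge]
    (1,2)@(3, 5): e=[2,54,20] → X
    (2,2)@(5, 5): e=[-34,70,40] → .
    (0,3)@(1, 7): e=[46,26,4] → X
    (2,3)@(5, 7): e=[-26,58,44] → .
    (0,4)@(1, 9): e=[54,14,8] → X
    (2,4)@(5, 9): e=[-18,46,48] → .
    (0,5)@(1, 11): e=[62,2,12] → X
    (2,5)@(5, 11): e=[-10,34,52] → .
    (0,6)@(1, 13): e=[70,-10,16] → .
    (1,6)@(3, 13): e=[34,6,36] → X
    (2,6)@(5, 13): e=[-2,22,56] → .
  covered (10 px):
    . . . . . . . . . .
    . . . . . . . . . .
    X X . . . . . . . .
    X X . . . . . . . .
    X X . . . . . . . .
    X X . . . . . . . .
    . X . . . . . . . .
    . . X . . . . . . .
    . . . . . . . . . .
    . . . . . . . . . .

Z-buffer (winner per pixel, '.' = empty):
  . . . . . . . . . .
  . . . . . . . . . .
  2 2 . . . . . 0 . .
  2 2 . . . . 0 0 . .
  2 2 1 . . 0 0 0 . .
  2 2 . . 0 0 0 0 . .
  . 2 . . . . 0 0 . .
  . . 2 . . . . . . .
  . . . . . . . . . .
  . . . . . . . . . .

Result: -1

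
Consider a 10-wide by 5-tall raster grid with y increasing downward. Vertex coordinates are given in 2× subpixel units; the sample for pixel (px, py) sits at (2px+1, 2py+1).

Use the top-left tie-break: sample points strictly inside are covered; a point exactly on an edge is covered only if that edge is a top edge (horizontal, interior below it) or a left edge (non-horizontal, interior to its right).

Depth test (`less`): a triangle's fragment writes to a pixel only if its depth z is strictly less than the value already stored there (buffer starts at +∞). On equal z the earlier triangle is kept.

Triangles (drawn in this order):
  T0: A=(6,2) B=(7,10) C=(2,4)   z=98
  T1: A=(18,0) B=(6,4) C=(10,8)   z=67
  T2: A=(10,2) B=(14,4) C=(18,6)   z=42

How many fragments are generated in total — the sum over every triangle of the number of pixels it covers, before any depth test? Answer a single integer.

T0:
  2·area = 34
  edge (6, 2)→(7, 10): d=(1,8) right/bottom  bias=-1
  edge (7, 10)→(2, 4): d=(-5,-6) top-left  bias=+0
  edge (2, 4)→(6, 2): d=(4,-2) top-left  bias=+0
    (2,1)@(5, 3): e=[9,23,2] → #
    (3,1)@(7, 3): e=[-7,35,6] → ·
    (1,2)@(3, 5): e=[27,1,6] → #
    (3,2)@(7, 5): e=[-5,25,14] → ·
    (1,3)@(3, 7): e=[29,-9,14] → ·
    (2,3)@(5, 7): e=[13,3,18] → #
    (3,3)@(7, 7): e=[-3,15,22] → ·
    (2,4)@(5, 9): e=[15,-7,26] → ·
  covered (4 px):
    · · · · · · · · · ·
    · · # · · · · · · ·
    · # # · · · · · · ·
    · · # · · · · · · ·
    · · · · · · · · · ·
T1:
  2·area = 64  (B↔C swapped to make it positive)
  edge (18, 0)→(10, 8): d=(-8,8) right/bottom  bias=-1
  edge (10, 8)→(6, 4): d=(-4,-4) top-left  bias=+0
  edge (6, 4)→(18, 0): d=(12,-4) top-left  bias=+0
    (1,0)@(3, 1): e=[112,0,-48] → ·  [on edge]
    (7,0)@(15, 1): e=[16,48,0] → #  [on edge]
    (8,0)@(17, 1): e=[0,56,8] → ·  [on edge]
    (2,1)@(5, 3): e=[80,0,-16] → ·  [on edge]
    (4,1)@(9, 3): e=[48,16,0] → #  [on edge]
    (5,1)@(11, 3): e=[32,24,8] → #
    (6,1)@(13, 3): e=[16,32,16] → #
    (7,1)@(15, 3): e=[0,40,24] → ·  [on edge]
    (1,2)@(3, 5): e=[80,-16,0] → ·  [on edge]
    (3,2)@(7, 5): e=[48,0,16] → #  [on edge]
    (6,2)@(13, 5): e=[0,24,40] → ·  [on edge]
    (3,3)@(7, 7): e=[32,-8,40] → ·
    (4,3)@(9, 7): e=[16,0,48] → #  [on edge]
    (5,3)@(11, 7): e=[0,8,56] → ·  [on edge]
    (4,4)@(9, 9): e=[0,-8,72] → ·  [on edge]
    (5,4)@(11, 9): e=[-16,0,80] → ·  [on edge]
  covered (8 px):
    · · · · · · · # · ·
    · · · · # # # · · ·
    · · · # # # · · · ·
    · · · · # · · · · ·
    · · · · · · · · · ·
T2:
  degenerate (2·area = 0) — covers nothing

Result: 12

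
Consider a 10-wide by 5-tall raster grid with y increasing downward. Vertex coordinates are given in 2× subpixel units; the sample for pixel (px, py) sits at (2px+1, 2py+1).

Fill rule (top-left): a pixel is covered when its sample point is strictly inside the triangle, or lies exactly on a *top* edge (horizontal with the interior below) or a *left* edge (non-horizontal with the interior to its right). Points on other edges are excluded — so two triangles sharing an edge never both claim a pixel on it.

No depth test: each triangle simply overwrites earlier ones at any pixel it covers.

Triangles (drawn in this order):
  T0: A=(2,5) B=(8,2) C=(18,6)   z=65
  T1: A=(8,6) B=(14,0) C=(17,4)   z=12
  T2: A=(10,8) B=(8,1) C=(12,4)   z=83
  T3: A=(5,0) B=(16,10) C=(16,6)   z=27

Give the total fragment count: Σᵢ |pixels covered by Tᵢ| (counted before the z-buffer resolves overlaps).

T0:
  2·area = 54
  edge (2, 5)→(8, 2): d=(6,-3) top-left  bias=+0
  edge (8, 2)→(18, 6): d=(10,4) right/bottom  bias=-1
  edge (18, 6)→(2, 5): d=(-16,-1) top-left  bias=+0
    (3,1)@(7, 3): e=[3,14,37] → █
    (4,1)@(9, 3): e=[9,6,39] → █
    (5,1)@(11, 3): e=[15,-2,41] → ·
    (1,2)@(3, 5): e=[3,50,1] → █
    (2,2)@(5, 5): e=[9,42,3] → █
    (5,2)@(11, 5): e=[27,18,9] → █
    (6,2)@(13, 5): e=[33,10,11] → █
    (7,2)@(15, 5): e=[39,2,13] → █
    (8,2)@(17, 5): e=[45,-6,15] → ·
    (1,3)@(3, 7): e=[15,70,-31] → ·
    (2,3)@(5, 7): e=[21,62,-29] → ·
    (3,3)@(7, 7): e=[27,54,-27] → ·
  covered (9 px):
    · · · · · · · · · ·
    · · · █ █ · · · · ·
    · █ █ █ █ █ █ █ · ·
    · · · · · · · · · ·
    · · · · · · · · · ·
T1:
  2·area = 42
  edge (8, 6)→(14, 0): d=(6,-6) top-left  bias=+0
  edge (14, 0)→(17, 4): d=(3,4) right/bottom  bias=-1
  edge (17, 4)→(8, 6): d=(-9,2) right/bottom  bias=-1
    (6,0)@(13, 1): e=[0,7,35] → █  [on edge]
    (7,0)@(15, 1): e=[12,-1,31] → ·
    (5,1)@(11, 3): e=[0,21,21] → █  [on edge]
    (7,1)@(15, 3): e=[24,5,13] → █
    (8,1)@(17, 3): e=[36,-3,9] → ·
    (4,2)@(9, 5): e=[0,35,7] → █  [on edge]
    (6,2)@(13, 5): e=[24,19,-1] → ·
    (7,2)@(15, 5): e=[36,11,-5] → ·
    (3,3)@(7, 7): e=[0,49,-7] → ·  [on edge]
    (4,3)@(9, 7): e=[12,41,-11] → ·
    (5,3)@(11, 7): e=[24,33,-15] → ·
    (2,4)@(5, 9): e=[0,63,-21] → ·  [on edge]
  covered (6 px):
    · · · · · · █ · · ·
    · · · · · █ █ █ · ·
    · · · · █ █ · · · ·
    · · · · · · · · · ·
    · · · · · · · · · ·
T2:
  2·area = 22
  edge (10, 8)→(8, 1): d=(-2,-7) top-left  bias=+0
  edge (8, 1)→(12, 4): d=(4,3) right/bottom  bias=-1
  edge (12, 4)→(10, 8): d=(-2,4) right/bottom  bias=-1
    (4,1)@(9, 3): e=[3,5,14] → █
    (5,1)@(11, 3): e=[17,-1,6] → ·
    (4,2)@(9, 5): e=[-1,13,10] → ·
    (5,2)@(11, 5): e=[13,7,2] → █
    (6,2)@(13, 5): e=[27,1,-6] → ·
    (5,3)@(11, 7): e=[9,15,-2] → ·
  covered (2 px):
    · · · · · · · · · ·
    · · · · █ · · · · ·
    · · · · · █ · · · ·
    · · · · · · · · · ·
    · · · · · · · · · ·
T3:
  2·area = 44  (B↔C swapped to make it positive)
  edge (5, 0)→(16, 6): d=(11,6) right/bottom  bias=-1
  edge (16, 6)→(16, 10): d=(0,4) right/bottom  bias=-1
  edge (16, 10)→(5, 0): d=(-11,-10) top-left  bias=+0
    (4,1)@(9, 3): e=[9,28,7] → █
    (5,1)@(11, 3): e=[-3,20,27] → ·
    (4,2)@(9, 5): e=[31,28,-15] → ·
    (5,2)@(11, 5): e=[19,20,5] → █
    (6,2)@(13, 5): e=[7,12,25] → █
    (7,2)@(15, 5): e=[-5,4,45] → ·
    (5,3)@(11, 7): e=[41,20,-17] → ·
    (6,3)@(13, 7): e=[29,12,3] → █
    (7,3)@(15, 7): e=[17,4,23] → █
    (8,3)@(17, 7): e=[5,-4,43] → ·
    (6,4)@(13, 9): e=[51,12,-19] → ·
    (7,4)@(15, 9): e=[39,4,1] → █
  covered (6 px):
    · · · · · · · · · ·
    · · · · █ · · · · ·
    · · · · · █ █ · · ·
    · · · · · · █ █ · ·
    · · · · · · · █ · ·

Result: 23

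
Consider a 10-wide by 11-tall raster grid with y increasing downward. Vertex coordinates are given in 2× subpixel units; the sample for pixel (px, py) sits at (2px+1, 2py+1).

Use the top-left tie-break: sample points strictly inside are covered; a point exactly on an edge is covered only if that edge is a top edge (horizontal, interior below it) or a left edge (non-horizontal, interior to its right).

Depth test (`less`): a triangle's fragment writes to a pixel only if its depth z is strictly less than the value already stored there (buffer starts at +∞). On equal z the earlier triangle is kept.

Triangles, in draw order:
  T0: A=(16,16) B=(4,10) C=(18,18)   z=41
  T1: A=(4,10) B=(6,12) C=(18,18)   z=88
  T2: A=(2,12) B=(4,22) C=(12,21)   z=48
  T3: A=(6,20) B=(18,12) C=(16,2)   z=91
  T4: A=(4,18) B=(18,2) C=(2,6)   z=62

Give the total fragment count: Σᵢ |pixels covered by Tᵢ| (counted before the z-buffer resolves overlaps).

T0:
  2·area = 12  (B↔C swapped to make it positive)
  edge (16, 16)→(18, 18): d=(2,2) right/bottom  bias=-1
  edge (18, 18)→(4, 10): d=(-14,-8) top-left  bias=+0
  edge (4, 10)→(16, 16): d=(12,6) right/bottom  bias=-1
    (0,0)@(1, 1): e=[0,102,-90] → ·  [on edge]
    (1,1)@(3, 3): e=[0,90,-78] → ·  [on edge]
    (2,2)@(5, 5): e=[0,78,-66] → ·  [on edge]
    (3,3)@(7, 7): e=[0,66,-54] → ·  [on edge]
    (4,4)@(9, 9): e=[0,54,-42] → ·  [on edge]
    (5,5)@(11, 11): e=[0,42,-30] → ·  [on edge]
    (6,6)@(13, 13): e=[0,30,-18] → ·  [on edge]
    (6,7)@(13, 15): e=[4,2,6] → █
    (7,7)@(15, 15): e=[0,18,-6] → ·  [on edge]
    (6,8)@(13, 17): e=[8,-26,30] → ·
    (8,8)@(17, 17): e=[0,6,6] → ·  [on edge]
    (9,9)@(19, 19): e=[0,-6,18] → ·  [on edge]
  covered (1 px):
    · · · · · · · · · ·
    · · · · · · · · · ·
    · · · · · · · · · ·
    · · · · · · · · · ·
    · · · · · · · · · ·
    · · · · · · · · · ·
    · · · · · · · · · ·
    · · · · · · █ · · ·
    · · · · · · · · · ·
    · · · · · · · · · ·
    · · · · · · · · · ·
T1:
  2·area = 12  (B↔C swapped to make it positive)
  edge (4, 10)→(18, 18): d=(14,8) right/bottom  bias=-1
  edge (18, 18)→(6, 12): d=(-12,-6) top-left  bias=+0
  edge (6, 12)→(4, 10): d=(-2,-2) top-left  bias=+0
    (0,3)@(1, 7): e=[-18,30,0] → ·  [on edge]
    (1,4)@(3, 9): e=[-6,18,0] → ·  [on edge]
    (2,5)@(5, 11): e=[6,6,0] → █  [on edge]
    (3,5)@(7, 11): e=[-10,18,4] → ·
    (2,6)@(5, 13): e=[34,-18,-4] → ·
    (3,6)@(7, 13): e=[18,-6,0] → ·  [on edge]
    (4,6)@(9, 13): e=[2,6,4] → █
    (5,6)@(11, 13): e=[-14,18,8] → ·
    (4,7)@(9, 15): e=[30,-18,0] → ·  [on edge]
    (5,8)@(11, 17): e=[42,-30,0] → ·  [on edge]
    (6,9)@(13, 19): e=[54,-42,0] → ·  [on edge]
    (7,10)@(15, 21): e=[66,-54,0] → ·  [on edge]
  covered (2 px):
    · · · · · · · · · ·
    · · · · · · · · · ·
    · · · · · · · · · ·
    · · · · · · · · · ·
    · · · · · · · · · ·
    · · █ · · · · · · ·
    · · · · █ · · · · ·
    · · · · · · · · · ·
    · · · · · · · · · ·
    · · · · · · · · · ·
    · · · · · · · · · ·
T2:
  2·area = 82  (B↔C swapped to make it positive)
  edge (2, 12)→(12, 21): d=(10,9) right/bottom  bias=-1
  edge (12, 21)→(4, 22): d=(-8,1) right/bottom  bias=-1
  edge (4, 22)→(2, 12): d=(-2,-10) top-left  bias=+0
    (0,3)@(1, 7): e=[-41,123,0] → ·  [on edge]
    (1,6)@(3, 13): e=[1,73,8] → █
    (2,6)@(5, 13): e=[-17,71,28] → ·
    (1,7)@(3, 15): e=[21,57,4] → █
    (2,7)@(5, 15): e=[3,55,24] → █
    (3,7)@(7, 15): e=[-15,53,44] → ·
    (1,8)@(3, 17): e=[41,41,0] → █  [on edge]
    (3,8)@(7, 17): e=[5,37,40] → █
    (4,8)@(9, 17): e=[-13,35,60] → ·
    (1,9)@(3, 19): e=[61,25,-4] → ·
    (2,9)@(5, 19): e=[43,23,16] → █
    (4,9)@(9, 19): e=[7,19,56] → █
  covered (13 px):
    · · · · · · · · · ·
    · · · · · · · · · ·
    · · · · · · · · · ·
    · · · · · · · · · ·
    · · · · · · · · · ·
    · · · · · · · · · ·
    · █ · · · · · · · ·
    · █ █ · · · · · · ·
    · █ █ █ · · · · · ·
    · · █ █ █ · · · · ·
    · · █ █ █ █ · · · ·
T3:
  2·area = 136  (B↔C swapped to make it positive)
  edge (6, 20)→(16, 2): d=(10,-18) top-left  bias=+0
  edge (16, 2)→(18, 12): d=(2,10) right/bottom  bias=-1
  edge (18, 12)→(6, 20): d=(-12,8) right/bottom  bias=-1
    (7,2)@(15, 5): e=[12,16,108] → █
    (8,2)@(17, 5): e=[48,-4,92] → ·
    (7,3)@(15, 7): e=[32,20,84] → █
    (8,3)@(17, 7): e=[68,0,68] → ·  [on edge]
    (6,4)@(13, 9): e=[16,44,76] → █
    (8,4)@(17, 9): e=[88,4,44] → █
    (9,4)@(19, 9): e=[124,-16,28] → ·
    (5,5)@(11, 11): e=[0,68,68] → █  [on edge]
    (9,5)@(19, 11): e=[144,-12,4] → ·
    (5,6)@(11, 13): e=[20,72,44] → █
    (8,6)@(17, 13): e=[128,12,-4] → ·
    (4,7)@(9, 15): e=[4,96,36] → █
    (9,8)@(19, 17): e=[204,0,-68] → ·  [on edge]
  covered (17 px):
    · · · · · · · · · ·
    · · · · · · · · · ·
    · · · · · · · █ · ·
    · · · · · · · █ · ·
    · · · · · · █ █ █ ·
    · · · · · █ █ █ █ ·
    · · · · · █ █ █ · ·
    · · · · █ █ █ · · ·
    · · · · █ · · · · ·
    · · · █ · · · · · ·
    · · · · · · · · · ·
T4:
  2·area = 200  (B↔C swapped to make it positive)
  edge (4, 18)→(2, 6): d=(-2,-12) top-left  bias=+0
  edge (2, 6)→(18, 2): d=(16,-4) top-left  bias=+0
  edge (18, 2)→(4, 18): d=(-14,16) right/bottom  bias=-1
    (7,1)@(15, 3): e=[162,4,34] → █
    (8,1)@(17, 3): e=[186,12,2] → █
    (9,1)@(19, 3): e=[210,20,-30] → ·
    (3,2)@(7, 5): e=[62,4,134] → █
    (4,2)@(9, 5): e=[86,12,102] → █
    (5,2)@(11, 5): e=[110,20,70] → █
    (6,2)@(13, 5): e=[134,28,38] → █
    (8,2)@(17, 5): e=[182,44,-26] → ·
    (1,3)@(3, 7): e=[10,20,170] → █
    (2,3)@(5, 7): e=[34,28,138] → █
    (7,3)@(15, 7): e=[154,68,-22] → ·
    (1,4)@(3, 9): e=[6,52,142] → █
  covered (25 px):
    · · · · · · · · · ·
    · · · · · · · █ █ ·
    · · · █ █ █ █ █ · ·
    · █ █ █ █ █ █ · · ·
    · █ █ █ █ █ · · · ·
    · █ █ █ █ · · · · ·
    · · █ █ · · · · · ·
    · · █ · · · · · · ·
    · · · · · · · · · ·
    · · · · · · · · · ·
    · · · · · · · · · ·

Answer: 58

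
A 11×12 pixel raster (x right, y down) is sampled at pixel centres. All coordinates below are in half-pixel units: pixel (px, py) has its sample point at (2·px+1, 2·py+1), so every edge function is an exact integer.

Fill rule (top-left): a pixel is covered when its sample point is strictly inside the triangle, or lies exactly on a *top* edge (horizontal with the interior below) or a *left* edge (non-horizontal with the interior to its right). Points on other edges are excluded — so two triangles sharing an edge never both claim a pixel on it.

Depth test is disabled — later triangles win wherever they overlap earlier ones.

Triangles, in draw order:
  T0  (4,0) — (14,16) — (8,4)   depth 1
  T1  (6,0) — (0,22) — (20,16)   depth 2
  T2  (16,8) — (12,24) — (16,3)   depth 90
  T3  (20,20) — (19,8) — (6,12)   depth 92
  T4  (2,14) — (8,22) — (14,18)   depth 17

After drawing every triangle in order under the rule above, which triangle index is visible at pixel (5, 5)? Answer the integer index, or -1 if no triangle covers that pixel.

T0:
  2·area = 24  (B↔C swapped to make it positive)
  edge (4, 0)→(8, 4): d=(4,4) right/bottom  bias=-1
  edge (8, 4)→(14, 16): d=(6,12) right/bottom  bias=-1
  edge (14, 16)→(4, 0): d=(-10,-16) top-left  bias=+0
    (2,0)@(5, 1): e=[0,18,6] → ·  [on edge]
    (3,1)@(7, 3): e=[0,6,18] → ·  [on edge]
    (4,2)@(9, 5): e=[0,-6,30] → ·  [on edge]
    (4,3)@(9, 7): e=[8,6,10] → #
    (5,3)@(11, 7): e=[0,-18,42] → ·  [on edge]
    (4,4)@(9, 9): e=[16,18,-10] → ·
    (6,4)@(13, 9): e=[0,-30,54] → ·  [on edge]
    (5,5)@(11, 11): e=[16,6,2] → #
    (6,5)@(13, 11): e=[8,-18,34] → ·
    (7,5)@(15, 11): e=[0,-42,66] → ·  [on edge]
    (5,6)@(11, 13): e=[24,18,-18] → ·
    (8,6)@(17, 13): e=[0,-54,78] → ·  [on edge]
    (9,7)@(19, 15): e=[0,-66,90] → ·  [on edge]
    (10,8)@(21, 17): e=[0,-78,102] → ·  [on edge]
  covered (2 px):
    · · · · · · · · · · ·
    · · · · · · · · · · ·
    · · · · · · · · · · ·
    · · · · # · · · · · ·
    · · · · · · · · · · ·
    · · · · · # · · · · ·
    · · · · · · · · · · ·
    · · · · · · · · · · ·
    · · · · · · · · · · ·
    · · · · · · · · · · ·
    · · · · · · · · · · ·
    · · · · · · · · · · ·
T1:
  2·area = 404  (B↔C swapped to make it positive)
  edge (6, 0)→(20, 16): d=(14,16) right/bottom  bias=-1
  edge (20, 16)→(0, 22): d=(-20,6) right/bottom  bias=-1
  edge (0, 22)→(6, 0): d=(6,-22) top-left  bias=+0
    (3,1)@(7, 3): e=[26,338,40] → #
    (4,1)@(9, 3): e=[-6,326,84] → ·
    (2,2)@(5, 5): e=[86,310,8] → #
    (4,2)@(9, 5): e=[22,286,96] → #
    (5,2)@(11, 5): e=[-10,274,140] → ·
    (2,3)@(5, 7): e=[114,270,20] → #
    (5,3)@(11, 7): e=[18,234,152] → #
    (6,3)@(13, 7): e=[-14,222,196] → ·
    (2,4)@(5, 9): e=[142,230,32] → #
    (6,4)@(13, 9): e=[14,182,208] → #
    (7,4)@(15, 9): e=[-18,170,252] → ·
    (1,5)@(3, 11): e=[202,202,0] → #  [on edge]
  covered (51 px):
    · · · · · · · · · · ·
    · · · # · · · · · · ·
    · · # # # · · · · · ·
    · · # # # # · · · · ·
    · · # # # # # · · · ·
    · # # # # # # # · · ·
    · # # # # # # # # · ·
    · # # # # # # # # # ·
    · # # # # # # # · · ·
    # # # # # · · · · · ·
    # # · · · · · · · · ·
    · · · · · · · · · · ·
T2:
  2·area = 20
  edge (16, 8)→(12, 24): d=(-4,16) right/bottom  bias=-1
  edge (12, 24)→(16, 3): d=(4,-21) top-left  bias=+0
  edge (16, 3)→(16, 8): d=(0,5) right/bottom  bias=-1
    (7,4)@(15, 9): e=[12,3,5] → #
    (8,4)@(17, 9): e=[-20,45,-5] → ·
    (7,5)@(15, 11): e=[4,11,5] → #
    (8,5)@(17, 11): e=[-28,53,-5] → ·
    (7,6)@(15, 13): e=[-4,19,5] → ·
    (6,9)@(13, 19): e=[4,1,15] → #
    (7,9)@(15, 19): e=[-28,43,5] → ·
    (6,10)@(13, 21): e=[-4,9,15] → ·
  covered (3 px):
    · · · · · · · · · · ·
    · · · · · · · · · · ·
    · · · · · · · · · · ·
    · · · · · · · · · · ·
    · · · · · · · # · · ·
    · · · · · · · # · · ·
    · · · · · · · · · · ·
    · · · · · · · · · · ·
    · · · · · · · · · · ·
    · · · · · · # · · · ·
    · · · · · · · · · · ·
    · · · · · · · · · · ·
T3:
  2·area = 160  (B↔C swapped to make it positive)
  edge (20, 20)→(6, 12): d=(-14,-8) top-left  bias=+0
  edge (6, 12)→(19, 8): d=(13,-4) top-left  bias=+0
  edge (19, 8)→(20, 20): d=(1,12) right/bottom  bias=-1
    (8,4)@(17, 9): e=[130,5,25] → #
    (9,4)@(19, 9): e=[146,13,1] → #
    (10,4)@(21, 9): e=[162,21,-23] → ·
    (5,5)@(11, 11): e=[54,7,99] → #
    (6,5)@(13, 11): e=[70,15,75] → #
    (7,5)@(15, 11): e=[86,23,51] → #
    (10,5)@(21, 11): e=[134,47,-21] → ·
    (4,6)@(9, 13): e=[10,25,125] → #
    (10,6)@(21, 13): e=[106,73,-19] → ·
    (4,7)@(9, 15): e=[-18,51,127] → ·
    (5,7)@(11, 15): e=[-2,59,103] → ·
    (6,7)@(13, 15): e=[14,67,79] → #
  covered (21 px):
    · · · · · · · · · · ·
    · · · · · · · · · · ·
    · · · · · · · · · · ·
    · · · · · · · · · · ·
    · · · · · · · · # # ·
    · · · · · # # # # # ·
    · · · · # # # # # # ·
    · · · · · · # # # # ·
    · · · · · · · # # # ·
    · · · · · · · · · # ·
    · · · · · · · · · · ·
    · · · · · · · · · · ·
T4:
  2·area = 72  (B↔C swapped to make it positive)
  edge (2, 14)→(14, 18): d=(12,4) right/bottom  bias=-1
  edge (14, 18)→(8, 22): d=(-6,4) right/bottom  bias=-1
  edge (8, 22)→(2, 14): d=(-6,-8) top-left  bias=+0
    (1,7)@(3, 15): e=[8,62,2] → #
    (2,7)@(5, 15): e=[0,54,18] → ·  [on edge]
    (1,8)@(3, 17): e=[32,50,-10] → ·
    (2,8)@(5, 17): e=[24,42,6] → #
    (3,8)@(7, 17): e=[16,34,22] → #
    (4,8)@(9, 17): e=[8,26,38] → #
    (5,8)@(11, 17): e=[0,18,54] → ·  [on edge]
    (2,9)@(5, 19): e=[48,30,-6] → ·
    (3,9)@(7, 19): e=[40,22,10] → #
    (5,9)@(11, 19): e=[24,6,42] → #
    (6,9)@(13, 19): e=[16,-2,58] → ·
    (8,9)@(17, 19): e=[0,-18,90] → ·  [on edge]
  covered (8 px):
    · · · · · · · · · · ·
    · · · · · · · · · · ·
    · · · · · · · · · · ·
    · · · · · · · · · · ·
    · · · · · · · · · · ·
    · · · · · · · · · · ·
    · · · · · · · · · · ·
    · # · · · · · · · · ·
    · · # # # · · · · · ·
    · · · # # # · · · · ·
    · · · · # · · · · · ·
    · · · · · · · · · · ·

Z-buffer (winner per pixel, '.' = empty):
  . . . . . . . . . . .
  . . . 1 . . . . . . .
  . . 1 1 1 . . . . . .
  . . 1 1 1 1 . . . . .
  . . 1 1 1 1 1 2 3 3 .
  . 1 1 1 1 3 3 3 3 3 .
  . 1 1 1 3 3 3 3 3 3 .
  . 4 1 1 1 1 3 3 3 3 .
  . 1 4 4 4 1 1 3 3 3 .
  1 1 1 4 4 4 2 . . 3 .
  1 1 . . 4 . . . . . .
  . . . . . . . . . . .

Answer: 3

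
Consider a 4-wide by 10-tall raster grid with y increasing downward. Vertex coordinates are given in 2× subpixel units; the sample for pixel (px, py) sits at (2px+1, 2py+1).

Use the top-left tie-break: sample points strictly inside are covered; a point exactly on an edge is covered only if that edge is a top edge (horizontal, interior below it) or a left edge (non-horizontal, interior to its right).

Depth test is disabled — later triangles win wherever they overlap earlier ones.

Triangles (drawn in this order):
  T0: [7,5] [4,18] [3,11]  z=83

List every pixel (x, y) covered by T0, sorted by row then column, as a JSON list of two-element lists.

T0:
  2·area = 34
  edge (7, 5)→(4, 18): d=(-3,13) right/bottom  bias=-1
  edge (4, 18)→(3, 11): d=(-1,-7) top-left  bias=+0
  edge (3, 11)→(7, 5): d=(4,-6) top-left  bias=+0
    (3,2)@(7, 5): e=[0,34,0] → .  [on edge]
    (2,4)@(5, 9): e=[14,16,4] → X
    (3,4)@(7, 9): e=[-12,30,16] → .
    (1,5)@(3, 11): e=[34,0,0] → X  [on edge]
    (3,5)@(7, 11): e=[-18,28,24] → .
    (1,6)@(3, 13): e=[28,-2,8] → .
    (2,6)@(5, 13): e=[2,12,20] → X
    (3,6)@(7, 13): e=[-24,26,32] → .
    (2,7)@(5, 15): e=[-4,10,28] → .
  covered (4 px):
    . . . .
    . . . .
    . . . .
    . . . .
    . . X .
    . X X .
    . . X .
    . . . .
    . . . .
    . . . .

Answer: [[2,4],[1,5],[2,5],[2,6]]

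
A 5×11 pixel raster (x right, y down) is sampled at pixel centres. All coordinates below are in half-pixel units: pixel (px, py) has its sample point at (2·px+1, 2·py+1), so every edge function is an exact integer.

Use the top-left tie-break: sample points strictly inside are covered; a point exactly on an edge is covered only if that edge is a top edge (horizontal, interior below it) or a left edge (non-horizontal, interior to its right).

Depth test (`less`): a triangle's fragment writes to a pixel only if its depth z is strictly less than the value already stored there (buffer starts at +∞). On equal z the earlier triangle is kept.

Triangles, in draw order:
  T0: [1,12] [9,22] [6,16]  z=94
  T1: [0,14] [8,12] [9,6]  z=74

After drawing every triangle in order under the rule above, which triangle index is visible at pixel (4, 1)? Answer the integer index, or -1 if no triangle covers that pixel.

T0:
  2·area = 18  (B↔C swapped to make it positive)
  edge (1, 12)→(6, 16): d=(5,4) right/bottom  bias=-1
  edge (6, 16)→(9, 22): d=(3,6) right/bottom  bias=-1
  edge (9, 22)→(1, 12): d=(-8,-10) top-left  bias=+0
    (2,8)@(5, 17): e=[9,9,0] → #  [on edge]
    (3,8)@(7, 17): e=[1,-3,20] → ·
    (2,9)@(5, 19): e=[19,15,-16] → ·
    (3,9)@(7, 19): e=[11,3,4] → #
    (4,9)@(9, 19): e=[3,-9,24] → ·
    (3,10)@(7, 21): e=[21,9,-12] → ·
  covered (2 px):
    · · · · ·
    · · · · ·
    · · · · ·
    · · · · ·
    · · · · ·
    · · · · ·
    · · · · ·
    · · · · ·
    · · # · ·
    · · · # ·
    · · · · ·
T1:
  2·area = 46  (B↔C swapped to make it positive)
  edge (0, 14)→(9, 6): d=(9,-8) top-left  bias=+0
  edge (9, 6)→(8, 12): d=(-1,6) right/bottom  bias=-1
  edge (8, 12)→(0, 14): d=(-8,2) right/bottom  bias=-1
    (3,4)@(7, 9): e=[11,9,26] → #
    (4,4)@(9, 9): e=[27,-3,22] → ·
    (2,5)@(5, 11): e=[13,19,14] → #
    (4,5)@(9, 11): e=[45,-5,6] → ·
    (1,6)@(3, 13): e=[15,29,2] → #
    (2,6)@(5, 13): e=[31,17,-2] → ·
    (3,6)@(7, 13): e=[47,5,-6] → ·
    (1,7)@(3, 15): e=[33,27,-14] → ·
  covered (4 px):
    · · · · ·
    · · · · ·
    · · · · ·
    · · · · ·
    · · · # ·
    · · # # ·
    · # · · ·
    · · · · ·
    · · · · ·
    · · · · ·
    · · · · ·

Z-buffer (winner per pixel, '.' = empty):
  . . . . .
  . . . . .
  . . . . .
  . . . . .
  . . . 1 .
  . . 1 1 .
  . 1 . . .
  . . . . .
  . . 0 . .
  . . . 0 .
  . . . . .

Result: -1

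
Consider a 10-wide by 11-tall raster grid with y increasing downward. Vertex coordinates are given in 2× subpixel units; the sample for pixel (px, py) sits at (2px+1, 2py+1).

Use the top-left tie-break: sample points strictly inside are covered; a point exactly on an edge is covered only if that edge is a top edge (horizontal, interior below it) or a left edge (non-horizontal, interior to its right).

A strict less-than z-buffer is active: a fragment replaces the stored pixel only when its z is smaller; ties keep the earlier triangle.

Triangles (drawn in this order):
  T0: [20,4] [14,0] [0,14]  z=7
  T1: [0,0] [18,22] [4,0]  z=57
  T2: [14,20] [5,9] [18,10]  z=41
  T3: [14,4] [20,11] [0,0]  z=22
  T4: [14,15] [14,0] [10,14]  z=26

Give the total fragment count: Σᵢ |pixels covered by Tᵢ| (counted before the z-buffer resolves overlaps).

T0:
  2·area = 140  (B↔C swapped to make it positive)
  edge (20, 4)→(0, 14): d=(-20,10) right/bottom  bias=-1
  edge (0, 14)→(14, 0): d=(14,-14) top-left  bias=+0
  edge (14, 0)→(20, 4): d=(6,4) right/bottom  bias=-1
    (6,0)@(13, 1): e=[130,0,10] → █  [on edge]
    (7,0)@(15, 1): e=[110,28,2] → █
    (8,0)@(17, 1): e=[90,56,-6] → ·
    (5,1)@(11, 3): e=[110,0,30] → █  [on edge]
    (8,1)@(17, 3): e=[50,84,6] → █
    (9,1)@(19, 3): e=[30,112,-2] → ·
    (4,2)@(9, 5): e=[90,0,50] → █  [on edge]
    (9,2)@(19, 5): e=[-10,140,10] → ·
    (3,3)@(7, 7): e=[70,0,70] → █  [on edge]
    (7,3)@(15, 7): e=[-10,112,38] → ·
    (8,3)@(17, 7): e=[-30,140,30] → ·
    (2,4)@(5, 9): e=[50,0,90] → █  [on edge]
    (1,5)@(3, 11): e=[30,0,110] → █  [on edge]
    (0,6)@(1, 13): e=[10,0,130] → █  [on edge]
  covered (21 px):
    · · · · · · █ █ · ·
    · · · · · █ █ █ █ ·
    · · · · █ █ █ █ █ ·
    · · · █ █ █ █ · · ·
    · · █ █ █ · · · · ·
    · █ █ · · · · · · ·
    █ · · · · · · · · ·
    · · · · · · · · · ·
    · · · · · · · · · ·
    · · · · · · · · · ·
    · · · · · · · · · ·
T1:
  2·area = 88  (B↔C swapped to make it positive)
  edge (0, 0)→(4, 0): d=(4,0) top-left  bias=+0
  edge (4, 0)→(18, 22): d=(14,22) right/bottom  bias=-1
  edge (18, 22)→(0, 0): d=(-18,-22) top-left  bias=+0
    (0,0)@(1, 1): e=[4,80,4] → █
    (1,0)@(3, 1): e=[4,36,48] → █
    (2,0)@(5, 1): e=[4,-8,92] → ·
    (0,1)@(1, 3): e=[12,108,-32] → ·
    (1,1)@(3, 3): e=[12,64,12] → █
    (2,1)@(5, 3): e=[12,20,56] → █
    (3,1)@(7, 3): e=[12,-24,100] → ·
    (1,2)@(3, 5): e=[20,92,-24] → ·
    (2,2)@(5, 5): e=[20,48,20] → █
    (3,2)@(7, 5): e=[20,4,64] → █
    (4,2)@(9, 5): e=[20,-40,108] → ·
    (2,3)@(5, 7): e=[28,76,-16] → ·
    (4,5)@(9, 11): e=[44,44,0] → █  [on edge]
    (5,5)@(11, 11): e=[44,0,44] → ·  [on edge]
  covered (11 px):
    █ █ · · · · · · · ·
    · █ █ · · · · · · ·
    · · █ █ · · · · · ·
    · · · █ · · · · · ·
    · · · · █ · · · · ·
    · · · · █ · · · · ·
    · · · · · █ · · · ·
    · · · · · · █ · · ·
    · · · · · · · · · ·
    · · · · · · · · · ·
    · · · · · · · · · ·
T2:
  2·area = 134
  edge (14, 20)→(5, 9): d=(-9,-11) top-left  bias=+0
  edge (5, 9)→(18, 10): d=(13,1) right/bottom  bias=-1
  edge (18, 10)→(14, 20): d=(-4,10) right/bottom  bias=-1
    (2,4)@(5, 9): e=[0,0,134] → ·  [on edge]
    (3,5)@(7, 11): e=[4,24,106] → █
    (4,5)@(9, 11): e=[26,22,86] → █
    (5,5)@(11, 11): e=[48,20,66] → █
    (6,5)@(13, 11): e=[70,18,46] → █
    (7,5)@(15, 11): e=[92,16,26] → █
    (8,5)@(17, 11): e=[114,14,6] → █
    (9,5)@(19, 11): e=[136,12,-14] → ·
    (3,6)@(7, 13): e=[-14,50,98] → ·
    (4,6)@(9, 13): e=[8,48,78] → █
    (8,6)@(17, 13): e=[96,40,-2] → ·
    (4,7)@(9, 15): e=[-10,74,70] → ·
  covered (15 px):
    · · · · · · · · · ·
    · · · · · · · · · ·
    · · · · · · · · · ·
    · · · · · · · · · ·
    · · · · · · · · · ·
    · · · █ █ █ █ █ █ ·
    · · · · █ █ █ █ · ·
    · · · · · █ █ █ · ·
    · · · · · · █ █ · ·
    · · · · · · · · · ·
    · · · · · · · · · ·
T3:
  2·area = 74
  edge (14, 4)→(20, 11): d=(6,7) right/bottom  bias=-1
  edge (20, 11)→(0, 0): d=(-20,-11) top-left  bias=+0
  edge (0, 0)→(14, 4): d=(14,4) right/bottom  bias=-1
    (1,0)@(3, 1): e=[59,13,2] → █
    (2,0)@(5, 1): e=[45,35,-6] → ·
    (1,1)@(3, 3): e=[71,-27,30] → ·
    (3,1)@(7, 3): e=[43,17,14] → █
    (4,1)@(9, 3): e=[29,39,6] → █
    (5,1)@(11, 3): e=[15,61,-2] → ·
    (3,2)@(7, 5): e=[55,-23,42] → ·
    (4,2)@(9, 5): e=[41,-1,34] → ·
    (5,2)@(11, 5): e=[27,21,26] → █
    (6,2)@(13, 5): e=[13,43,18] → █
    (7,2)@(15, 5): e=[-1,65,10] → ·
    (5,3)@(11, 7): e=[39,-19,54] → ·
  covered (8 px):
    · █ · · · · · · · ·
    · · · █ █ · · · · ·
    · · · · · █ █ · · ·
    · · · · · · █ █ · ·
    · · · · · · · · █ ·
    · · · · · · · · · ·
    · · · · · · · · · ·
    · · · · · · · · · ·
    · · · · · · · · · ·
    · · · · · · · · · ·
    · · · · · · · · · ·
T4:
  2·area = 60  (B↔C swapped to make it positive)
  edge (14, 15)→(10, 14): d=(-4,-1) top-left  bias=+0
  edge (10, 14)→(14, 0): d=(4,-14) top-left  bias=+0
  edge (14, 0)→(14, 15): d=(0,15) right/bottom  bias=-1
    (6,2)@(13, 5): e=[39,6,15] → █
    (7,2)@(15, 5): e=[41,34,-15] → ·
    (6,3)@(13, 7): e=[31,14,15] → █
    (7,3)@(15, 7): e=[33,42,-15] → ·
    (6,4)@(13, 9): e=[23,22,15] → █
    (7,4)@(15, 9): e=[25,50,-15] → ·
    (5,5)@(11, 11): e=[13,2,45] → █
    (7,5)@(15, 11): e=[17,58,-15] → ·
    (5,6)@(11, 13): e=[5,10,45] → █
    (7,6)@(15, 13): e=[9,66,-15] → ·
    (5,7)@(11, 15): e=[-3,18,45] → ·
    (6,7)@(13, 15): e=[-1,46,15] → ·
  covered (7 px):
    · · · · · · · · · ·
    · · · · · · · · · ·
    · · · · · · █ · · ·
    · · · · · · █ · · ·
    · · · · · · █ · · ·
    · · · · · █ █ · · ·
    · · · · · █ █ · · ·
    · · · · · · · · · ·
    · · · · · · · · · ·
    · · · · · · · · · ·
    · · · · · · · · · ·

Result: 62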